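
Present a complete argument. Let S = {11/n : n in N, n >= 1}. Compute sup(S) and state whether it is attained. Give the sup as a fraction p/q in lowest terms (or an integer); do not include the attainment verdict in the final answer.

Analysis:
- Values: 11, 11/2, 11/3, 11/4, ... strictly decreasing.
- The maximum is 11 (n=1); sup = 11 (attained).
- The set is bounded below by 0; 11/n -> 0 so 0 is the greatest lower bound.
- 0 is not in the set, so inf = 0 is not attained.
Conclusion: sup(S) = 11, attained in S.

11


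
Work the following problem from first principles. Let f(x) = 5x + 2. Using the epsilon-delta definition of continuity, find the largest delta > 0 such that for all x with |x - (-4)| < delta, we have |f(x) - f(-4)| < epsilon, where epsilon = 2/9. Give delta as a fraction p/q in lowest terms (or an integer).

We compute f(-4) = 5*(-4) + 2 = -18.
|f(x) - f(-4)| = |5x + 2 - (-18)| = |5(x - (-4))| = 5|x - (-4)|.
We need 5|x - (-4)| < 2/9, i.e. |x - (-4)| < 2/9 / 5 = 2/45.
So any delta <= 2/45 works. Conversely, if delta > 2/45, then x = -4 + 2/45 satisfies |x - (-4)| = 2/45 < delta but |f(x) - f(-4)| = 5 * 2/45 = 2/9, which is not < 2/9; so no larger delta works.
Hence the largest such delta is 2/45.

2/45


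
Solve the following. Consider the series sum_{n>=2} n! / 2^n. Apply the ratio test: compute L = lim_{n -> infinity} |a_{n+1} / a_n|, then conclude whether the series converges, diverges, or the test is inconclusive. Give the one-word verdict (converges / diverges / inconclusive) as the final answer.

Let a_n denote the general term. Form the ratio a_{n+1}/a_n and simplify:
a_{n+1}/a_n = n/2 + 1/2
Take the limit as n -> infinity: L = infinity.
Since L = infinity > 1 (or L = infinity), the ratio test implies the series diverges.

diverges


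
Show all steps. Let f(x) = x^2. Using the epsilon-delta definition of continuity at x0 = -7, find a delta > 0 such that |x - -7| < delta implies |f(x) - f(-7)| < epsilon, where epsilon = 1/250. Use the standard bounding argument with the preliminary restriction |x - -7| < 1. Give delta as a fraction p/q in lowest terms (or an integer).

Factor: |x^2 - (-7)^2| = |x - -7| * |x + -7|.
Impose |x - -7| < 1 first. Then |x + -7| = |(x - -7) + 2*(-7)| <= |x - -7| + 2*|-7| < 1 + 14 = 15.
So |x^2 - (-7)^2| < delta * 15.
We need delta * 15 <= 1/250, i.e. delta <= 1/250/15 = 1/3750.
Since 1/3750 < 1, this is tighter than 1; take delta = 1/3750.
So delta = 1/3750 works.

1/3750


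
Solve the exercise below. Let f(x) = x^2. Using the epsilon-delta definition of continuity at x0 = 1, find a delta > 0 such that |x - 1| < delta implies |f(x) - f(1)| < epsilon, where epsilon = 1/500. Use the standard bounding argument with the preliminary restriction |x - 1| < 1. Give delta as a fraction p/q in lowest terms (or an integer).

Factor: |x^2 - (1)^2| = |x - 1| * |x + 1|.
Impose |x - 1| < 1 first. Then |x + 1| = |(x - 1) + 2*(1)| <= |x - 1| + 2*|1| < 1 + 2 = 3.
So |x^2 - (1)^2| < delta * 3.
We need delta * 3 <= 1/500, i.e. delta <= 1/500/3 = 1/1500.
Since 1/1500 < 1, this is tighter than 1; take delta = 1/1500.
So delta = 1/1500 works.

1/1500


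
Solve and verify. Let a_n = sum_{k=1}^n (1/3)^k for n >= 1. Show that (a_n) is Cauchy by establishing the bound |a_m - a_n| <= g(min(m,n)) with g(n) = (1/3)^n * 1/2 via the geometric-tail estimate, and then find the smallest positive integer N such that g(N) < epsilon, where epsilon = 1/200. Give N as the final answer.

For m > n >= 1: |a_m - a_n| = sum_{k=n+1}^m (1/3)^k < sum_{k=n+1}^infinity (1/3)^k = (1/3)^(n+1) / (1 - 1/3) = (1/3)^n * (1/3) * (3/2) = (1/3)^n * 1/2.
So g(n) = (1/3)^n / 2. Since g(n) -> 0, (a_n) is Cauchy.
Now solve g(N) < 1/200: (1/3)^N / 2 < 1/200 <=> 3^N > 1 / (2 * 1/200) = 100.
Check powers of 3: 3^4 = 81 <= 100, 3^5 = 243 > 100.
So the smallest such N is 5. Check: g(5) = 1/(2 * 243) = 1/486 < 1/200.

5


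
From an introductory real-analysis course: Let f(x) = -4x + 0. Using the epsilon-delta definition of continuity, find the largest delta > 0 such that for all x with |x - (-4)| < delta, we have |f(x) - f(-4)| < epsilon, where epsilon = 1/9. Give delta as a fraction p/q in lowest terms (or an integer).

We compute f(-4) = -4*(-4) + 0 = 16.
|f(x) - f(-4)| = |-4x + 0 - (16)| = |-4(x - (-4))| = 4|x - (-4)|.
We need 4|x - (-4)| < 1/9, i.e. |x - (-4)| < 1/9 / 4 = 1/36.
So any delta <= 1/36 works. Conversely, if delta > 1/36, then x = -4 + 1/36 satisfies |x - (-4)| = 1/36 < delta but |f(x) - f(-4)| = 4 * 1/36 = 1/9, which is not < 1/9; so no larger delta works.
Hence the largest such delta is 1/36.

1/36


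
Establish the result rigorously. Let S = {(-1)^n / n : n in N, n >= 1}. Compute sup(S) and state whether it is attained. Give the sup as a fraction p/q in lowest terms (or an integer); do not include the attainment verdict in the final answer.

Analysis:
- Values: -1, 1/2, -1/3, 1/4, -1/5, ...
- Positive terms (even n): 1/(2+0), 1/(4+0), ... decreasing -> max = 1/2 (n=2).
- Negative terms (odd n): -1/(1+0), -1/(3+0), ... increasing -> min = -1 (n=1).
- So sup = 1/2 (attained at n=2); inf = -1 (attained at n=1).
Conclusion: sup(S) = 1/2, attained in S.

1/2


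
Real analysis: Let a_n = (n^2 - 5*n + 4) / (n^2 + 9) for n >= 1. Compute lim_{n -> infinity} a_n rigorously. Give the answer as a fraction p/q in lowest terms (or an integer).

Divide numerator and denominator by n^2, the highest power:
numerator / n^2 = 1 - 5/n + 4/n^2
denominator / n^2 = 1 + 9/n^2
As n -> infinity, all terms of the form c/n^k (k >= 1) tend to 0.
So numerator / n^2 -> 1 and denominator / n^2 -> 1.
Therefore lim a_n = 1.

1


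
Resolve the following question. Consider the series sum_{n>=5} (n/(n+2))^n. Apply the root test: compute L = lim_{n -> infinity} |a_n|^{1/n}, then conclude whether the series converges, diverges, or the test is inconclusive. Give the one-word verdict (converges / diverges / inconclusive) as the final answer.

Let a_n denote the general term. Form |a_n|^(1/n) and simplify:
|a_n|^(1/n) = n/(n + 2)
Take the limit as n -> infinity: L = 1.
Since L = 1, the root test is inconclusive. (In fact a_n = (n/(n+2))^n -> e^(-2) != 0, so the nth-term test shows divergence; but the root test itself gives no conclusion.)

inconclusive


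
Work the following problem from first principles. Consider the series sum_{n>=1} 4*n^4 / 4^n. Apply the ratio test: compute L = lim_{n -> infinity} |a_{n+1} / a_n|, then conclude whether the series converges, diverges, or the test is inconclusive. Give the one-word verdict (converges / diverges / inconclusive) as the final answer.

Let a_n denote the general term. Form the ratio a_{n+1}/a_n and simplify:
a_{n+1}/a_n = (n + 1)^4/(4*n^4)
Take the limit as n -> infinity: L = 1/4.
Since L = 1/4 < 1, the ratio test implies the series converges.

converges


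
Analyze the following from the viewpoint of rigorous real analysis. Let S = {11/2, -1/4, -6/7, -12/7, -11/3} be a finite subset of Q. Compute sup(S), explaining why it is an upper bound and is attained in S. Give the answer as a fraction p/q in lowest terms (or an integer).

S is finite, so sup(S) = max(S).
Sorted decreasing:
11/2, -1/4, -6/7, -12/7, -11/3
The extremum is 11/2.
For every x in S, x <= 11/2. And 11/2 is in S, so it is attained.
Therefore sup(S) = 11/2.

11/2


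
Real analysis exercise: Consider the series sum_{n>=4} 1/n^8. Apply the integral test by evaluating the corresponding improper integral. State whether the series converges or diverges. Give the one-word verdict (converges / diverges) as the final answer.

Let f(x) = x^(-8). Then f is positive, continuous, and decreasing on [4, infinity), so the integral test applies.
Compute the improper integral int_{4}^infinity f(x) dx:
  antiderivative F(x) = -1/(7*x^7).
  As x -> infinity, F(x) -> 0 (since p = 8 > 1).
  So int = F(infinity) - F(4) = 0 - (-1/114688) = 1/114688.
  Finite, so by the integral test, the series converges.

converges


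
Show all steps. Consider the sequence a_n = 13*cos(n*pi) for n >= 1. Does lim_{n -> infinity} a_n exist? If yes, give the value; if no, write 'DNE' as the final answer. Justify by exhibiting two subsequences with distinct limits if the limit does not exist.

Examine the behaviour of a_n along subsequences.
cos(n*pi) = (-1)^n, so a_n = 13*(-1)^n. a_{2k} = 13 -> 13. a_{2k+1} = -13 -> -13.
Since these two subsequential limits are 13 and -13, distinct, the full sequence cannot converge (a convergent sequence has all subsequences tending to the same limit). So lim a_n does not exist.

DNE


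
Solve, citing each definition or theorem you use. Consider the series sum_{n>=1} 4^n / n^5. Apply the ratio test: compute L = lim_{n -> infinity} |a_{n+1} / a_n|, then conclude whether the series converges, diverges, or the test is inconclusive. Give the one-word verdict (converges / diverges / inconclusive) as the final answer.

Let a_n denote the general term. Form the ratio a_{n+1}/a_n and simplify:
a_{n+1}/a_n = 4*n^5/(n + 1)^5
Take the limit as n -> infinity: L = 4.
Since L = 4 > 1 (or L = infinity), the ratio test implies the series diverges.

diverges


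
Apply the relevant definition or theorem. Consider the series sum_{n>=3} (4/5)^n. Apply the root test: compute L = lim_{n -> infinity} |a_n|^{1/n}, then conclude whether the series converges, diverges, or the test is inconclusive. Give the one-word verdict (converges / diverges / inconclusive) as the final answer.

Let a_n denote the general term. Form |a_n|^(1/n) and simplify:
|a_n|^(1/n) = 4/5
Take the limit as n -> infinity: L = 4/5.
Since L = 4/5 < 1, the root test implies convergence.

converges


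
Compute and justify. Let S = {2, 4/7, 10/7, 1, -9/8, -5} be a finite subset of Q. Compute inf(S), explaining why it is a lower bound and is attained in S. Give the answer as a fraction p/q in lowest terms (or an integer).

S is finite, so inf(S) = min(S).
Sorted increasing:
-5, -9/8, 4/7, 1, 10/7, 2
The extremum is -5.
For every x in S, x >= -5. And -5 is in S, so it is attained.
Therefore inf(S) = -5.

-5


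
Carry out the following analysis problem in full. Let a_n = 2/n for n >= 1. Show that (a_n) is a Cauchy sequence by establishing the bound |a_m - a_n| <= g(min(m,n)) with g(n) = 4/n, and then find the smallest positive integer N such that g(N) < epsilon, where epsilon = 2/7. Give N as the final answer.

For any m, n >= 1, by the triangle inequality:
|a_m - a_n| = |2/m - 2/n| <= 2*1/m + 2*1/n <= 4/min(m,n).
So g(n) = 4/n bounds the Cauchy difference. Since g(n) -> 0, (a_n) is Cauchy.
Now solve g(N) < 2/7: 4/N < 2/7 <=> N > 4 / (2/7) = 14.
The smallest integer strictly greater than 14 is N = 15.
Check: g(15) = 4/15 = 4/15 < 2/7; g(14) = 2/7 >= 2/7. So N = 15.

15


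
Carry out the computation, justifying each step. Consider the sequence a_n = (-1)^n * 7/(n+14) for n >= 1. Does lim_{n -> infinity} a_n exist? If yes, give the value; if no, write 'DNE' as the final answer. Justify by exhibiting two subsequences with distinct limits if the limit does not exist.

Examine the behaviour of a_n along subsequences.
Even-n subsequence a_{2k} = 7/(2k+14) -> 0. Odd-n subsequence a_{2k+1} = -7/(2k+15) -> 0. Both tend to 0, which suggests the limit is 0; verify directly.
|a_n - 0| = 7/(n+14) < 7/n for every n >= 1.
Given epsilon > 0, choose a positive integer N > 7/epsilon. Then for all n >= N, |a_n| < 7/n <= 7/N < epsilon.
So by the definition of the limit, lim a_n exists and equals 0.

0


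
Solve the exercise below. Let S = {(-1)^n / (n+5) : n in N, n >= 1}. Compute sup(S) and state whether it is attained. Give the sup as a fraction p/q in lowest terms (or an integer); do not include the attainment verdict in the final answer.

Analysis:
- Values: -1/6, 1/7, -1/8, 1/9, -1/10, ...
- Positive terms (even n): 1/(2+5), 1/(4+5), ... decreasing -> max = 1/7 (n=2).
- Negative terms (odd n): -1/(1+5), -1/(3+5), ... increasing -> min = -1/6 (n=1).
- So sup = 1/7 (attained at n=2); inf = -1/6 (attained at n=1).
Conclusion: sup(S) = 1/7, attained in S.

1/7


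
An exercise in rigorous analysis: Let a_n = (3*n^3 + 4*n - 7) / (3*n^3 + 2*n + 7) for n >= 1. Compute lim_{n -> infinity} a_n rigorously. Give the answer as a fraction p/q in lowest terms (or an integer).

Divide numerator and denominator by n^3, the highest power:
numerator / n^3 = 3 + 4/n^2 - 7/n^3
denominator / n^3 = 3 + 2/n^2 + 7/n^3
As n -> infinity, all terms of the form c/n^k (k >= 1) tend to 0.
So numerator / n^3 -> 3 and denominator / n^3 -> 3.
Therefore lim a_n = 1.

1


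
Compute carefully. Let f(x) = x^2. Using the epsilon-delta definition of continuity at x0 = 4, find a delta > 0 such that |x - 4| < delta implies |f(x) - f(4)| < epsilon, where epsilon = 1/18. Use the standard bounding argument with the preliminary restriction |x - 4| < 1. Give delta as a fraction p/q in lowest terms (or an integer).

Factor: |x^2 - (4)^2| = |x - 4| * |x + 4|.
Impose |x - 4| < 1 first. Then |x + 4| = |(x - 4) + 2*(4)| <= |x - 4| + 2*|4| < 1 + 8 = 9.
So |x^2 - (4)^2| < delta * 9.
We need delta * 9 <= 1/18, i.e. delta <= 1/18/9 = 1/162.
Since 1/162 < 1, this is tighter than 1; take delta = 1/162.
So delta = 1/162 works.

1/162


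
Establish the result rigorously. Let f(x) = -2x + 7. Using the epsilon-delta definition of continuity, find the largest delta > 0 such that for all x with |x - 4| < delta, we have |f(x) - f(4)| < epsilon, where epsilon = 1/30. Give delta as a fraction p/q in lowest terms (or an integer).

We compute f(4) = -2*(4) + 7 = -1.
|f(x) - f(4)| = |-2x + 7 - (-1)| = |-2(x - 4)| = 2|x - 4|.
We need 2|x - 4| < 1/30, i.e. |x - 4| < 1/30 / 2 = 1/60.
So any delta <= 1/60 works. Conversely, if delta > 1/60, then x = 4 + 1/60 satisfies |x - 4| = 1/60 < delta but |f(x) - f(4)| = 2 * 1/60 = 1/30, which is not < 1/30; so no larger delta works.
Hence the largest such delta is 1/60.

1/60


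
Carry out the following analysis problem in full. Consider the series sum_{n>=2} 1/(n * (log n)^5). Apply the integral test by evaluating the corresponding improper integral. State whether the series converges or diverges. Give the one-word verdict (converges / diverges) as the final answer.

Let f(x) = 1/(x*log(x)^5). Then f is positive, continuous, and decreasing on [2, infinity), so the integral test applies.
Compute the improper integral int_{2}^infinity f(x) dx:
  antiderivative F(x) = -1/(4*log(x)^4).
  F(x) -> 0 as x -> infinity.  int = 0 - F(2) = 1/(4*log(2)^4) < infinity. By the integral test, the series converges.

converges


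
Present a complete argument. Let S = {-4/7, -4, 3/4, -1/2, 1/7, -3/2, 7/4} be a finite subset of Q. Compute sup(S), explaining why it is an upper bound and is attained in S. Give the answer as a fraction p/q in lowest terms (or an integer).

S is finite, so sup(S) = max(S).
Sorted decreasing:
7/4, 3/4, 1/7, -1/2, -4/7, -3/2, -4
The extremum is 7/4.
For every x in S, x <= 7/4. And 7/4 is in S, so it is attained.
Therefore sup(S) = 7/4.

7/4


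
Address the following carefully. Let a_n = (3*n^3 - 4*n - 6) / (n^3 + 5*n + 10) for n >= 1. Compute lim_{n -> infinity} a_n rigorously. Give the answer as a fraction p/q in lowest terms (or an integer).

Divide numerator and denominator by n^3, the highest power:
numerator / n^3 = 3 - 4/n^2 - 6/n^3
denominator / n^3 = 1 + 5/n^2 + 10/n^3
As n -> infinity, all terms of the form c/n^k (k >= 1) tend to 0.
So numerator / n^3 -> 3 and denominator / n^3 -> 1.
Therefore lim a_n = 3.

3


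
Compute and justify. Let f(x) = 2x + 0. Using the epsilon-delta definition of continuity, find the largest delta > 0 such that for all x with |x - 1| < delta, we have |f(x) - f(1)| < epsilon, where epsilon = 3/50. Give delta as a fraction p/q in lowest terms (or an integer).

We compute f(1) = 2*(1) + 0 = 2.
|f(x) - f(1)| = |2x + 0 - (2)| = |2(x - 1)| = 2|x - 1|.
We need 2|x - 1| < 3/50, i.e. |x - 1| < 3/50 / 2 = 3/100.
So any delta <= 3/100 works. Conversely, if delta > 3/100, then x = 1 + 3/100 satisfies |x - 1| = 3/100 < delta but |f(x) - f(1)| = 2 * 3/100 = 3/50, which is not < 3/50; so no larger delta works.
Hence the largest such delta is 3/100.

3/100


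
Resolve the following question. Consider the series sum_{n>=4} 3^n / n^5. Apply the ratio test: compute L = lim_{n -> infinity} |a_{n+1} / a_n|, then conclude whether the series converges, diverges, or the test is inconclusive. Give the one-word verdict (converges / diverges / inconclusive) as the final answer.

Let a_n denote the general term. Form the ratio a_{n+1}/a_n and simplify:
a_{n+1}/a_n = 3*n^5/(n + 1)^5
Take the limit as n -> infinity: L = 3.
Since L = 3 > 1 (or L = infinity), the ratio test implies the series diverges.

diverges


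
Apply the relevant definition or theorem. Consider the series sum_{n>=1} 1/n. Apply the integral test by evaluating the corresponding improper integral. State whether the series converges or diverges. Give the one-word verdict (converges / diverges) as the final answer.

Let f(x) = 1/x. Then f is positive, continuous, and decreasing on [1, infinity), so the integral test applies.
Compute the improper integral int_{1}^infinity f(x) dx:
  antiderivative F(x) = log(x).
  As x -> infinity, log(x) -> infinity.
  So int = infinity - log(1) = infinity. By the integral test, the series diverges.

diverges


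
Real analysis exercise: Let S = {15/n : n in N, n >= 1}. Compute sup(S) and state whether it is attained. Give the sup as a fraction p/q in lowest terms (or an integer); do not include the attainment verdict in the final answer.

Analysis:
- Values: 15, 15/2, 5, 15/4, ... strictly decreasing.
- The maximum is 15 (n=1); sup = 15 (attained).
- The set is bounded below by 0; 15/n -> 0 so 0 is the greatest lower bound.
- 0 is not in the set, so inf = 0 is not attained.
Conclusion: sup(S) = 15, attained in S.

15


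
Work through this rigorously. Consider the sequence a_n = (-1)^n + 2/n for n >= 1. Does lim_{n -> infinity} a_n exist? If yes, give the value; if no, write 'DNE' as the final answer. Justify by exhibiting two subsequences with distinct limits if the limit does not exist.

Examine the behaviour of a_n along subsequences.
a_{2k} = 1 + 2/(2k) -> 1. a_{2k+1} = -1 + 2/(2k+1) -> -1.
Since these two subsequential limits are 1 and -1, distinct, the full sequence cannot converge (a convergent sequence has all subsequences tending to the same limit). So lim a_n does not exist.

DNE


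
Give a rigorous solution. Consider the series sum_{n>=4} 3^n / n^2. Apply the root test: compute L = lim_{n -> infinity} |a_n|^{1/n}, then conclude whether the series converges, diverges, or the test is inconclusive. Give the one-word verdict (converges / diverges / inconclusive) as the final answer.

Let a_n denote the general term. Form |a_n|^(1/n) and simplify:
|a_n|^(1/n) = 3/n^(2/n)
Take the limit as n -> infinity: L = 3.
Since L = 3 > 1, the root test implies divergence.

diverges


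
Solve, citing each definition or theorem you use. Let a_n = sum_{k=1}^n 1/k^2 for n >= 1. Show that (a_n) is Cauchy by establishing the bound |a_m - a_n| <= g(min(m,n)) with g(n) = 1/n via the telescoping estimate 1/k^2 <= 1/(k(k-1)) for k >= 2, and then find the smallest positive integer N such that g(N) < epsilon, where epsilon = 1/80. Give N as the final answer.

For m > n >= 1: |a_m - a_n| = sum_{k=n+1}^m 1/k^2.
Use 1/k^2 <= 1/(k(k-1)) = 1/(k-1) - 1/k for k >= 2:
sum_{k=n+1}^m 1/k^2 <= sum_{k=n+1}^m (1/(k-1) - 1/k) = 1/n - 1/m <= 1/n.
By symmetry the same bound holds with n,m swapped, so |a_m - a_n| <= 1/min(m,n) = g(min(m,n)). Since g(n) -> 0, (a_n) is Cauchy.
Now solve g(N) < 1/80: 1/N < 1/80 <=> N > 1/(1/80) = 80.
The smallest integer strictly greater than 80 is N = 81.
Check: g(81) = 1/81 < 1/80; g(80) = 1/80 >= 1/80. So N = 81.

81


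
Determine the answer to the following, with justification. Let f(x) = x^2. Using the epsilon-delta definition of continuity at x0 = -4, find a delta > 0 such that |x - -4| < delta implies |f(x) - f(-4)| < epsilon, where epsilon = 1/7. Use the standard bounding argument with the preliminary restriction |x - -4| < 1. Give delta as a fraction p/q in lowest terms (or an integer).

Factor: |x^2 - (-4)^2| = |x - -4| * |x + -4|.
Impose |x - -4| < 1 first. Then |x + -4| = |(x - -4) + 2*(-4)| <= |x - -4| + 2*|-4| < 1 + 8 = 9.
So |x^2 - (-4)^2| < delta * 9.
We need delta * 9 <= 1/7, i.e. delta <= 1/7/9 = 1/63.
Since 1/63 < 1, this is tighter than 1; take delta = 1/63.
So delta = 1/63 works.

1/63


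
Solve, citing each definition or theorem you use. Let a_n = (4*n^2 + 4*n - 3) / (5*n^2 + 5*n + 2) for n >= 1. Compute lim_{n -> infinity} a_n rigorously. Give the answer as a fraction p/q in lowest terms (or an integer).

Divide numerator and denominator by n^2, the highest power:
numerator / n^2 = 4 + 4/n - 3/n^2
denominator / n^2 = 5 + 5/n + 2/n^2
As n -> infinity, all terms of the form c/n^k (k >= 1) tend to 0.
So numerator / n^2 -> 4 and denominator / n^2 -> 5.
Therefore lim a_n = 4/5.

4/5


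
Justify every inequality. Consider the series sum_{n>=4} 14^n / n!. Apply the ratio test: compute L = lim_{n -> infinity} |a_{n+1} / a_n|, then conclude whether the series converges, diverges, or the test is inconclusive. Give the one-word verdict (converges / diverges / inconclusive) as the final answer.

Let a_n denote the general term. Form the ratio a_{n+1}/a_n and simplify:
a_{n+1}/a_n = 14/(n + 1)
Take the limit as n -> infinity: L = 0.
Since L = 0 < 1, the ratio test implies the series converges.

converges


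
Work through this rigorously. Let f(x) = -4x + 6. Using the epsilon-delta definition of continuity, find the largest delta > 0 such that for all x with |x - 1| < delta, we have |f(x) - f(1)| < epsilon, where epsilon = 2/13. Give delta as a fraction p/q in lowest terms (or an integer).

We compute f(1) = -4*(1) + 6 = 2.
|f(x) - f(1)| = |-4x + 6 - (2)| = |-4(x - 1)| = 4|x - 1|.
We need 4|x - 1| < 2/13, i.e. |x - 1| < 2/13 / 4 = 1/26.
So any delta <= 1/26 works. Conversely, if delta > 1/26, then x = 1 + 1/26 satisfies |x - 1| = 1/26 < delta but |f(x) - f(1)| = 4 * 1/26 = 2/13, which is not < 2/13; so no larger delta works.
Hence the largest such delta is 1/26.

1/26


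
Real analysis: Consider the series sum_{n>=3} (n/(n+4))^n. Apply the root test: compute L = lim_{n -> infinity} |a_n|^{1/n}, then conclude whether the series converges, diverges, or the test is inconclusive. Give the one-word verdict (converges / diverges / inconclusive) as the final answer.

Let a_n denote the general term. Form |a_n|^(1/n) and simplify:
|a_n|^(1/n) = n/(n + 4)
Take the limit as n -> infinity: L = 1.
Since L = 1, the root test is inconclusive. (In fact a_n = (n/(n+4))^n -> e^(-4) != 0, so the nth-term test shows divergence; but the root test itself gives no conclusion.)

inconclusive


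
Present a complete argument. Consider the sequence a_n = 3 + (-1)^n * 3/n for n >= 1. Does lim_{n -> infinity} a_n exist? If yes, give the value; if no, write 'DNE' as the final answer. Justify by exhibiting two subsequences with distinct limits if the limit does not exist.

Examine the behaviour of a_n along subsequences.
Even-n subsequence a_{2k} = 3 + 3/(2k) -> 3. Odd-n subsequence a_{2k+1} = 3 - 3/(2k+1) -> 3. Both tend to 3, which suggests the limit is 3; verify directly.
|a_n - 3| = |(-1)^n * 3/n| = 3/n for every n >= 1.
Given epsilon > 0, choose a positive integer N > 3/epsilon. Then for all n >= N, |a_n - 3| = 3/n <= 3/N < epsilon.
So by the definition of the limit, lim a_n exists and equals 3.

3


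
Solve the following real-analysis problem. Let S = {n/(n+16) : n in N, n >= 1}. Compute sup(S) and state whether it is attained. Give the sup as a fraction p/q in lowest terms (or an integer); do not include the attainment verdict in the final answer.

Analysis:
- Values: 1/17, 1/9, 3/19, 1/5, ... strictly increasing.
- Minimum is 1/17 (n=1); inf = 1/17 (attained).
- n/(n+16) = 1 - 16/(n+16) -> 1 from below as n -> infinity, and never equals 1.
- So sup = 1 (not attained).
Conclusion: sup(S) = 1, not attained in S.

1


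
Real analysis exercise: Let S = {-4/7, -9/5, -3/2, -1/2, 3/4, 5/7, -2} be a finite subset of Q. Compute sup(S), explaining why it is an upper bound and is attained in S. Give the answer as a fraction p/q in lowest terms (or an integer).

S is finite, so sup(S) = max(S).
Sorted decreasing:
3/4, 5/7, -1/2, -4/7, -3/2, -9/5, -2
The extremum is 3/4.
For every x in S, x <= 3/4. And 3/4 is in S, so it is attained.
Therefore sup(S) = 3/4.

3/4


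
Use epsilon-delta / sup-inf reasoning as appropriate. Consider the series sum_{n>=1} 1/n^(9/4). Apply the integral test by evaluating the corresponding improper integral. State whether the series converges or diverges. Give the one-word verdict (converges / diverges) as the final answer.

Let f(x) = x^(-9/4). Then f is positive, continuous, and decreasing on [1, infinity), so the integral test applies.
Compute the improper integral int_{1}^infinity f(x) dx:
  antiderivative F(x) = -4/(5*x^(5/4)).
  As x -> infinity, F(x) -> 0 (since p = 9/4 > 1).
  So int = F(infinity) - F(1) = 0 - (-4/5) = 4/5.
  Finite, so by the integral test, the series converges.

converges


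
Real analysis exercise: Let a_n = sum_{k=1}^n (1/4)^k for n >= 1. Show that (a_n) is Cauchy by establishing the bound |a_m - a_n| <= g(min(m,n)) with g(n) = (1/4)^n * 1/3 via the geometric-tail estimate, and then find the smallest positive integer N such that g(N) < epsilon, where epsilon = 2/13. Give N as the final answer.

For m > n >= 1: |a_m - a_n| = sum_{k=n+1}^m (1/4)^k < sum_{k=n+1}^infinity (1/4)^k = (1/4)^(n+1) / (1 - 1/4) = (1/4)^n * (1/4) * (4/3) = (1/4)^n * 1/3.
So g(n) = (1/4)^n / 3. Since g(n) -> 0, (a_n) is Cauchy.
Now solve g(N) < 2/13: (1/4)^N / 3 < 2/13 <=> 4^N > 1 / (3 * 2/13) = 13/6.
Check powers of 4: 4^0 = 1 <= 13/6, 4^1 = 4 > 13/6.
So the smallest such N is 1. Check: g(1) = 1/(3 * 4) = 1/12 < 2/13.

1


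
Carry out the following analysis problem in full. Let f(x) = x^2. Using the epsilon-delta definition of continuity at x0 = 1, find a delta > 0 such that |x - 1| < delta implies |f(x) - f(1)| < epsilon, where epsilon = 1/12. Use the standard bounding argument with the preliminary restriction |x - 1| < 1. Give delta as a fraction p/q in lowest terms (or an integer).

Factor: |x^2 - (1)^2| = |x - 1| * |x + 1|.
Impose |x - 1| < 1 first. Then |x + 1| = |(x - 1) + 2*(1)| <= |x - 1| + 2*|1| < 1 + 2 = 3.
So |x^2 - (1)^2| < delta * 3.
We need delta * 3 <= 1/12, i.e. delta <= 1/12/3 = 1/36.
Since 1/36 < 1, this is tighter than 1; take delta = 1/36.
So delta = 1/36 works.

1/36


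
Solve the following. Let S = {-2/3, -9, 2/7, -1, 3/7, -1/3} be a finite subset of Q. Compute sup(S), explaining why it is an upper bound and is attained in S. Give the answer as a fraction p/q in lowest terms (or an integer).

S is finite, so sup(S) = max(S).
Sorted decreasing:
3/7, 2/7, -1/3, -2/3, -1, -9
The extremum is 3/7.
For every x in S, x <= 3/7. And 3/7 is in S, so it is attained.
Therefore sup(S) = 3/7.

3/7


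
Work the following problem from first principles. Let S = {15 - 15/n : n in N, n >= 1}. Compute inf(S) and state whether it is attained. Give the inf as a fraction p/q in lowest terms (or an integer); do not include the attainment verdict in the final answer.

Analysis:
- Values: 0, 15/2, 10, 45/4, ... strictly increasing.
- Minimum is 0 (n=1); inf = 0 (attained).
- 15 - 15/n -> 15 from below; sup = 15, not attained.
Conclusion: inf(S) = 0, attained in S.

0


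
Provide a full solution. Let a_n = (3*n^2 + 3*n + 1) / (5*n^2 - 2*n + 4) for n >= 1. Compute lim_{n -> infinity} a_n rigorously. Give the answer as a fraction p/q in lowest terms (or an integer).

Divide numerator and denominator by n^2, the highest power:
numerator / n^2 = 3 + 3/n + n^(-2)
denominator / n^2 = 5 - 2/n + 4/n^2
As n -> infinity, all terms of the form c/n^k (k >= 1) tend to 0.
So numerator / n^2 -> 3 and denominator / n^2 -> 5.
Therefore lim a_n = 3/5.

3/5


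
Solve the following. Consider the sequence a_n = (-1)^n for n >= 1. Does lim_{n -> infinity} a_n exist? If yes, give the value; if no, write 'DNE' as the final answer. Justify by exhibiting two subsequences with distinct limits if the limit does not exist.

Examine the behaviour of a_n along subsequences.
Even-n subsequence a_{2k} = 1 -> 1. Odd-n subsequence a_{2k+1} = -1 -> -1.
Since these two subsequential limits are 1 and -1, distinct, the full sequence cannot converge (a convergent sequence has all subsequences tending to the same limit). So lim a_n does not exist.

DNE


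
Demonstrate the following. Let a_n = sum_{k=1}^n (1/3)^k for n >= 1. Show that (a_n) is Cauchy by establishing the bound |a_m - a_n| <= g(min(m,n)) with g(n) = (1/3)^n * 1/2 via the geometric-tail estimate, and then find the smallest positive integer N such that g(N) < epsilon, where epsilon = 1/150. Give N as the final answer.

For m > n >= 1: |a_m - a_n| = sum_{k=n+1}^m (1/3)^k < sum_{k=n+1}^infinity (1/3)^k = (1/3)^(n+1) / (1 - 1/3) = (1/3)^n * (1/3) * (3/2) = (1/3)^n * 1/2.
So g(n) = (1/3)^n / 2. Since g(n) -> 0, (a_n) is Cauchy.
Now solve g(N) < 1/150: (1/3)^N / 2 < 1/150 <=> 3^N > 1 / (2 * 1/150) = 75.
Check powers of 3: 3^3 = 27 <= 75, 3^4 = 81 > 75.
So the smallest such N is 4. Check: g(4) = 1/(2 * 81) = 1/162 < 1/150.

4


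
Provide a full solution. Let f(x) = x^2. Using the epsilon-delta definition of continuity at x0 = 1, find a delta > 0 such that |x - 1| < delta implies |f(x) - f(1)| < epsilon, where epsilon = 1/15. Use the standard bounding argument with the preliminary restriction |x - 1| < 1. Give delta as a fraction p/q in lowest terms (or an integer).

Factor: |x^2 - (1)^2| = |x - 1| * |x + 1|.
Impose |x - 1| < 1 first. Then |x + 1| = |(x - 1) + 2*(1)| <= |x - 1| + 2*|1| < 1 + 2 = 3.
So |x^2 - (1)^2| < delta * 3.
We need delta * 3 <= 1/15, i.e. delta <= 1/15/3 = 1/45.
Since 1/45 < 1, this is tighter than 1; take delta = 1/45.
So delta = 1/45 works.

1/45


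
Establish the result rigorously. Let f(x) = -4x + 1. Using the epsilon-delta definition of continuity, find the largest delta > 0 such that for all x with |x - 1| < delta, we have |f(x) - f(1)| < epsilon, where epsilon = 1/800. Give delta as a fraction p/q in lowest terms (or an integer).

We compute f(1) = -4*(1) + 1 = -3.
|f(x) - f(1)| = |-4x + 1 - (-3)| = |-4(x - 1)| = 4|x - 1|.
We need 4|x - 1| < 1/800, i.e. |x - 1| < 1/800 / 4 = 1/3200.
So any delta <= 1/3200 works. Conversely, if delta > 1/3200, then x = 1 + 1/3200 satisfies |x - 1| = 1/3200 < delta but |f(x) - f(1)| = 4 * 1/3200 = 1/800, which is not < 1/800; so no larger delta works.
Hence the largest such delta is 1/3200.

1/3200


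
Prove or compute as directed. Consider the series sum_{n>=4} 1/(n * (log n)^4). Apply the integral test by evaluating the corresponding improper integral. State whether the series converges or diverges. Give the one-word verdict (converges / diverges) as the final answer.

Let f(x) = 1/(x*log(x)^4). Then f is positive, continuous, and decreasing on [4, infinity), so the integral test applies.
Compute the improper integral int_{4}^infinity f(x) dx:
  antiderivative F(x) = -1/(3*log(x)^3).
  F(x) -> 0 as x -> infinity.  int = 0 - F(4) = 1/(3*log(4)^3) < infinity. By the integral test, the series converges.

converges


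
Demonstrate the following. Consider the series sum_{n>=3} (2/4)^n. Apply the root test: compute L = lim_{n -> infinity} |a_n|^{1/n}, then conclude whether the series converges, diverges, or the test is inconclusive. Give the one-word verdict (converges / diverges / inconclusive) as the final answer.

Let a_n denote the general term. Form |a_n|^(1/n) and simplify:
|a_n|^(1/n) = 1/2
Take the limit as n -> infinity: L = 1/2.
Since L = 1/2 < 1, the root test implies convergence.

converges


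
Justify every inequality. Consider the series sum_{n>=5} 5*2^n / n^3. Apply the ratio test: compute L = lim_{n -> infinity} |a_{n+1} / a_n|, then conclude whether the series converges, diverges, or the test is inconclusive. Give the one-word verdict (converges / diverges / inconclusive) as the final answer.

Let a_n denote the general term. Form the ratio a_{n+1}/a_n and simplify:
a_{n+1}/a_n = 2*n^3/(n + 1)^3
Take the limit as n -> infinity: L = 2.
Since L = 2 > 1 (or L = infinity), the ratio test implies the series diverges.

diverges


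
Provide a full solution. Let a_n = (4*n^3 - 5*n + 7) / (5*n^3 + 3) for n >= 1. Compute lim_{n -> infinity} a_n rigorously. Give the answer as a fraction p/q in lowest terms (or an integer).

Divide numerator and denominator by n^3, the highest power:
numerator / n^3 = 4 - 5/n^2 + 7/n^3
denominator / n^3 = 5 + 3/n^3
As n -> infinity, all terms of the form c/n^k (k >= 1) tend to 0.
So numerator / n^3 -> 4 and denominator / n^3 -> 5.
Therefore lim a_n = 4/5.

4/5


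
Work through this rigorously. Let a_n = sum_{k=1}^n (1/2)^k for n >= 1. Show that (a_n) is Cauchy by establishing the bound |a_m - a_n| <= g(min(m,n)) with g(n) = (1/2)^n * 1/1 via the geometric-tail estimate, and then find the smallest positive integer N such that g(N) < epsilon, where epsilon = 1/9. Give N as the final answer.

For m > n >= 1: |a_m - a_n| = sum_{k=n+1}^m (1/2)^k < sum_{k=n+1}^infinity (1/2)^k = (1/2)^(n+1) / (1 - 1/2) = (1/2)^n * (1/2) * (2/1) = (1/2)^n * 1/1.
So g(n) = (1/2)^n / 1. Since g(n) -> 0, (a_n) is Cauchy.
Now solve g(N) < 1/9: (1/2)^N / 1 < 1/9 <=> 2^N > 1 / (1 * 1/9) = 9.
Check powers of 2: 2^3 = 8 <= 9, 2^4 = 16 > 9.
So the smallest such N is 4. Check: g(4) = 1/(1 * 16) = 1/16 < 1/9.

4


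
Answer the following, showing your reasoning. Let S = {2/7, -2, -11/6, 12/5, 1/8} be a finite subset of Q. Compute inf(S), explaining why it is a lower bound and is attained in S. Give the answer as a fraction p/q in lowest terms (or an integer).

S is finite, so inf(S) = min(S).
Sorted increasing:
-2, -11/6, 1/8, 2/7, 12/5
The extremum is -2.
For every x in S, x >= -2. And -2 is in S, so it is attained.
Therefore inf(S) = -2.

-2


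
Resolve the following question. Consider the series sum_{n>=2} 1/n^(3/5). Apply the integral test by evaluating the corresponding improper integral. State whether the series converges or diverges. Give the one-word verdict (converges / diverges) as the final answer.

Let f(x) = x^(-3/5). Then f is positive, continuous, and decreasing on [2, infinity), so the integral test applies.
Compute the improper integral int_{2}^infinity f(x) dx:
  antiderivative F(x) = 5*x^(2/5)/2.
  As x -> infinity, F(x) -> infinity (since p = 3/5 < 1).
  So the integral diverges. By the integral test, the series diverges.

diverges


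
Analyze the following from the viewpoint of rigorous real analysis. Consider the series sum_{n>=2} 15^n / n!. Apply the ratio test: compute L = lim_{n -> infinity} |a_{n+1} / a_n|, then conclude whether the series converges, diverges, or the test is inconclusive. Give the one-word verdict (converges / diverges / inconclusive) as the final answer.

Let a_n denote the general term. Form the ratio a_{n+1}/a_n and simplify:
a_{n+1}/a_n = 15/(n + 1)
Take the limit as n -> infinity: L = 0.
Since L = 0 < 1, the ratio test implies the series converges.

converges


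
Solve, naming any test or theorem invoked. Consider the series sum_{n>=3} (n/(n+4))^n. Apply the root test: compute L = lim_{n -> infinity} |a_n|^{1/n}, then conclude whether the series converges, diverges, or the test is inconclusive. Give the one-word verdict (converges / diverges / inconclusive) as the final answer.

Let a_n denote the general term. Form |a_n|^(1/n) and simplify:
|a_n|^(1/n) = n/(n + 4)
Take the limit as n -> infinity: L = 1.
Since L = 1, the root test is inconclusive. (In fact a_n = (n/(n+4))^n -> e^(-4) != 0, so the nth-term test shows divergence; but the root test itself gives no conclusion.)

inconclusive


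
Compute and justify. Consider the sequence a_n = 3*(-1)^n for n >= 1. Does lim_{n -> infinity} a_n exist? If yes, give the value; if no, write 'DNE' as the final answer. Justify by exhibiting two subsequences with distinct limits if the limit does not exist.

Examine the behaviour of a_n along subsequences.
Even-n subsequence a_{2k} = 3 -> 3. Odd-n subsequence a_{2k+1} = -3 -> -3.
Since these two subsequential limits are 3 and -3, distinct, the full sequence cannot converge (a convergent sequence has all subsequences tending to the same limit). So lim a_n does not exist.

DNE


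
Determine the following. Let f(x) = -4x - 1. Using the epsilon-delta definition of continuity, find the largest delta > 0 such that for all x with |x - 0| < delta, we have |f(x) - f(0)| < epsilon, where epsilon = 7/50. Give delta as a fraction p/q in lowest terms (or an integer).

We compute f(0) = -4*(0) - 1 = -1.
|f(x) - f(0)| = |-4x - 1 - (-1)| = |-4(x - 0)| = 4|x - 0|.
We need 4|x - 0| < 7/50, i.e. |x - 0| < 7/50 / 4 = 7/200.
So any delta <= 7/200 works. Conversely, if delta > 7/200, then x = 0 + 7/200 satisfies |x - 0| = 7/200 < delta but |f(x) - f(0)| = 4 * 7/200 = 7/50, which is not < 7/50; so no larger delta works.
Hence the largest such delta is 7/200.

7/200


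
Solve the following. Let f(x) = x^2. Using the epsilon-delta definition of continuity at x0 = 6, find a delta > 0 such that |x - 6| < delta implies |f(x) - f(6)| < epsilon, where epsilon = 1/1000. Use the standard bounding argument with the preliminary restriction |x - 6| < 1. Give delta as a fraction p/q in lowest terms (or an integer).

Factor: |x^2 - (6)^2| = |x - 6| * |x + 6|.
Impose |x - 6| < 1 first. Then |x + 6| = |(x - 6) + 2*(6)| <= |x - 6| + 2*|6| < 1 + 12 = 13.
So |x^2 - (6)^2| < delta * 13.
We need delta * 13 <= 1/1000, i.e. delta <= 1/1000/13 = 1/13000.
Since 1/13000 < 1, this is tighter than 1; take delta = 1/13000.
So delta = 1/13000 works.

1/13000


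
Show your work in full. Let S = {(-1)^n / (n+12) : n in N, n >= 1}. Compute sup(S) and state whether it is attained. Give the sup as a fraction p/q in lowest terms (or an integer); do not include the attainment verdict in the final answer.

Analysis:
- Values: -1/13, 1/14, -1/15, 1/16, -1/17, ...
- Positive terms (even n): 1/(2+12), 1/(4+12), ... decreasing -> max = 1/14 (n=2).
- Negative terms (odd n): -1/(1+12), -1/(3+12), ... increasing -> min = -1/13 (n=1).
- So sup = 1/14 (attained at n=2); inf = -1/13 (attained at n=1).
Conclusion: sup(S) = 1/14, attained in S.

1/14


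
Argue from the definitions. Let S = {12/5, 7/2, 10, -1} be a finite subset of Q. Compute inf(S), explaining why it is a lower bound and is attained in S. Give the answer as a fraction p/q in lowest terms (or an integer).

S is finite, so inf(S) = min(S).
Sorted increasing:
-1, 12/5, 7/2, 10
The extremum is -1.
For every x in S, x >= -1. And -1 is in S, so it is attained.
Therefore inf(S) = -1.

-1


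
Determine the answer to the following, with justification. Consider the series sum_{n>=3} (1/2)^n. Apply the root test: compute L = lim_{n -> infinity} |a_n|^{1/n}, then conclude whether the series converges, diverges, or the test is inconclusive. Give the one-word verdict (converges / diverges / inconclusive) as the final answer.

Let a_n denote the general term. Form |a_n|^(1/n) and simplify:
|a_n|^(1/n) = 1/2
Take the limit as n -> infinity: L = 1/2.
Since L = 1/2 < 1, the root test implies convergence.

converges


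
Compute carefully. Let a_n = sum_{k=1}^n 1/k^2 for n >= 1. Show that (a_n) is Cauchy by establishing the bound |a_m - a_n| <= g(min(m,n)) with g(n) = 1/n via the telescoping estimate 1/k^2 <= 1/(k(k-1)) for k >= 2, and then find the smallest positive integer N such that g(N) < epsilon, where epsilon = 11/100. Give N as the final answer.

For m > n >= 1: |a_m - a_n| = sum_{k=n+1}^m 1/k^2.
Use 1/k^2 <= 1/(k(k-1)) = 1/(k-1) - 1/k for k >= 2:
sum_{k=n+1}^m 1/k^2 <= sum_{k=n+1}^m (1/(k-1) - 1/k) = 1/n - 1/m <= 1/n.
By symmetry the same bound holds with n,m swapped, so |a_m - a_n| <= 1/min(m,n) = g(min(m,n)). Since g(n) -> 0, (a_n) is Cauchy.
Now solve g(N) < 11/100: 1/N < 11/100 <=> N > 1/(11/100) = 100/11.
The smallest integer strictly greater than 100/11 is N = 10.
Check: g(10) = 1/10 < 11/100; g(9) = 1/9 >= 11/100. So N = 10.

10


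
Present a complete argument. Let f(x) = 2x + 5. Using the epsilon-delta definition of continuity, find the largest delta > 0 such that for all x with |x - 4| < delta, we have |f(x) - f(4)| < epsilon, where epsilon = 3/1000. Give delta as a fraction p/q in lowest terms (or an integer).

We compute f(4) = 2*(4) + 5 = 13.
|f(x) - f(4)| = |2x + 5 - (13)| = |2(x - 4)| = 2|x - 4|.
We need 2|x - 4| < 3/1000, i.e. |x - 4| < 3/1000 / 2 = 3/2000.
So any delta <= 3/2000 works. Conversely, if delta > 3/2000, then x = 4 + 3/2000 satisfies |x - 4| = 3/2000 < delta but |f(x) - f(4)| = 2 * 3/2000 = 3/1000, which is not < 3/1000; so no larger delta works.
Hence the largest such delta is 3/2000.

3/2000
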